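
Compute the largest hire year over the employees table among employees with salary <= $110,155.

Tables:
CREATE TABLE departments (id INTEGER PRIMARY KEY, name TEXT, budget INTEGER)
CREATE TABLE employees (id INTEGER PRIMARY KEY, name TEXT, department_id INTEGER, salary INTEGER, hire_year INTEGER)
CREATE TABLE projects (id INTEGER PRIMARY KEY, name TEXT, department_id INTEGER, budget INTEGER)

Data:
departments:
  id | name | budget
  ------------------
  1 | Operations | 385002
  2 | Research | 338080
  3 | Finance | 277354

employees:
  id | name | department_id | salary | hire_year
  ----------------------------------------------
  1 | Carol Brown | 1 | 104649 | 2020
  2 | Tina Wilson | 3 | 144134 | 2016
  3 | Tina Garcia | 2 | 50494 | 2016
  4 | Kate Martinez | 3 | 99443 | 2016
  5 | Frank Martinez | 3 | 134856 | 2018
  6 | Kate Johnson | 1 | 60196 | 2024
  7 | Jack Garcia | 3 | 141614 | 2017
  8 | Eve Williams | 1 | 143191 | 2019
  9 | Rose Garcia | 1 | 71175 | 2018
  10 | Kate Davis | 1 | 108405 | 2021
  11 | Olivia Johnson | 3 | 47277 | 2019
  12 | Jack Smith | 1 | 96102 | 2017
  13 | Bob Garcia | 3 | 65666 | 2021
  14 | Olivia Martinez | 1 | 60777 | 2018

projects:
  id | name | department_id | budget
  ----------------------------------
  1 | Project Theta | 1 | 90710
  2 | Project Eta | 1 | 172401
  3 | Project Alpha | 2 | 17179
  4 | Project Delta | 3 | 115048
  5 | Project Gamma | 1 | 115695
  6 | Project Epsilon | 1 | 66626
SELECT MAX(hire_year) FROM employees WHERE salary <= 110155

Execution result:
2024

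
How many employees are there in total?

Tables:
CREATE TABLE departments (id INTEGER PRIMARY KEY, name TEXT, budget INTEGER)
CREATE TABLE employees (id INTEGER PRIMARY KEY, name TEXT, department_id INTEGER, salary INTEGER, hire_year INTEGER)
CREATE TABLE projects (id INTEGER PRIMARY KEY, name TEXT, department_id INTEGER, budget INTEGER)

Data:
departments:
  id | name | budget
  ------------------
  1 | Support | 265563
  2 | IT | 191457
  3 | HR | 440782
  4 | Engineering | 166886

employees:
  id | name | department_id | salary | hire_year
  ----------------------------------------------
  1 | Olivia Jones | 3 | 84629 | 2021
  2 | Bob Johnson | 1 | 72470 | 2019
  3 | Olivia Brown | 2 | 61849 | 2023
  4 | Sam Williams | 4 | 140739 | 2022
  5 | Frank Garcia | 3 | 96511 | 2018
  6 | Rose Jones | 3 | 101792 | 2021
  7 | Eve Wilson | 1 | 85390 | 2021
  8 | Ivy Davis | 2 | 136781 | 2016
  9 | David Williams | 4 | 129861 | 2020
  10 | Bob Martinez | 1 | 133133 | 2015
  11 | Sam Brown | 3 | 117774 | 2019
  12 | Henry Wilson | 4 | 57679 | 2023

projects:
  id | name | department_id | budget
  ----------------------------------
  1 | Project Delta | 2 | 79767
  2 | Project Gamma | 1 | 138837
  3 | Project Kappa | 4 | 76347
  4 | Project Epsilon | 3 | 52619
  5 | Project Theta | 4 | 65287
SELECT COUNT(*) FROM employees

Execution result:
12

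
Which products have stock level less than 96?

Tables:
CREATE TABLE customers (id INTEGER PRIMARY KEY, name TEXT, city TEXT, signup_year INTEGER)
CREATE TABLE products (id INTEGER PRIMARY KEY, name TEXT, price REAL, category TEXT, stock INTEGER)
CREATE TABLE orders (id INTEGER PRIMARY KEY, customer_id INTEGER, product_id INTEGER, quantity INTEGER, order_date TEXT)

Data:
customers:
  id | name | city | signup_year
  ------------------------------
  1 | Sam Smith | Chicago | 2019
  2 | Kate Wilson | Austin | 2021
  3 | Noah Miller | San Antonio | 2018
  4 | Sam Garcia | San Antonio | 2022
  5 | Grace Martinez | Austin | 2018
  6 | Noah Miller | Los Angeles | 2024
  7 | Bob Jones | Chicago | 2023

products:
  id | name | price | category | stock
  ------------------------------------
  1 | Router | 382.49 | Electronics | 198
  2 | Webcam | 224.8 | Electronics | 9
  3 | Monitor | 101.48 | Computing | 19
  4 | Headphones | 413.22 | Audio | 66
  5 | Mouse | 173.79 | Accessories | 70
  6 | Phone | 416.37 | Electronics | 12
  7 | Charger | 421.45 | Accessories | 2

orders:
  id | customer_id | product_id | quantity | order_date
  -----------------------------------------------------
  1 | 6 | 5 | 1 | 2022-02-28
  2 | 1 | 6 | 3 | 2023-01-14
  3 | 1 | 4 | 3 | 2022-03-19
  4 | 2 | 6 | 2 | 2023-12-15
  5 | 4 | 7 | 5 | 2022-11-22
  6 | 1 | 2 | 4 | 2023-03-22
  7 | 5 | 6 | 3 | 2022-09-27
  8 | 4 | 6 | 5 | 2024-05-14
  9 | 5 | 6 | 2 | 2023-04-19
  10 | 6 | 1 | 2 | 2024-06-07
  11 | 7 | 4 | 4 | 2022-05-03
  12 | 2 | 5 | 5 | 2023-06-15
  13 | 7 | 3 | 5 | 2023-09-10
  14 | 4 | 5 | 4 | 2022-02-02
SELECT name, stock FROM products WHERE stock < 96

Execution result:
name | stock
Webcam | 9
Monitor | 19
Headphones | 66
Mouse | 70
Phone | 12
Charger | 2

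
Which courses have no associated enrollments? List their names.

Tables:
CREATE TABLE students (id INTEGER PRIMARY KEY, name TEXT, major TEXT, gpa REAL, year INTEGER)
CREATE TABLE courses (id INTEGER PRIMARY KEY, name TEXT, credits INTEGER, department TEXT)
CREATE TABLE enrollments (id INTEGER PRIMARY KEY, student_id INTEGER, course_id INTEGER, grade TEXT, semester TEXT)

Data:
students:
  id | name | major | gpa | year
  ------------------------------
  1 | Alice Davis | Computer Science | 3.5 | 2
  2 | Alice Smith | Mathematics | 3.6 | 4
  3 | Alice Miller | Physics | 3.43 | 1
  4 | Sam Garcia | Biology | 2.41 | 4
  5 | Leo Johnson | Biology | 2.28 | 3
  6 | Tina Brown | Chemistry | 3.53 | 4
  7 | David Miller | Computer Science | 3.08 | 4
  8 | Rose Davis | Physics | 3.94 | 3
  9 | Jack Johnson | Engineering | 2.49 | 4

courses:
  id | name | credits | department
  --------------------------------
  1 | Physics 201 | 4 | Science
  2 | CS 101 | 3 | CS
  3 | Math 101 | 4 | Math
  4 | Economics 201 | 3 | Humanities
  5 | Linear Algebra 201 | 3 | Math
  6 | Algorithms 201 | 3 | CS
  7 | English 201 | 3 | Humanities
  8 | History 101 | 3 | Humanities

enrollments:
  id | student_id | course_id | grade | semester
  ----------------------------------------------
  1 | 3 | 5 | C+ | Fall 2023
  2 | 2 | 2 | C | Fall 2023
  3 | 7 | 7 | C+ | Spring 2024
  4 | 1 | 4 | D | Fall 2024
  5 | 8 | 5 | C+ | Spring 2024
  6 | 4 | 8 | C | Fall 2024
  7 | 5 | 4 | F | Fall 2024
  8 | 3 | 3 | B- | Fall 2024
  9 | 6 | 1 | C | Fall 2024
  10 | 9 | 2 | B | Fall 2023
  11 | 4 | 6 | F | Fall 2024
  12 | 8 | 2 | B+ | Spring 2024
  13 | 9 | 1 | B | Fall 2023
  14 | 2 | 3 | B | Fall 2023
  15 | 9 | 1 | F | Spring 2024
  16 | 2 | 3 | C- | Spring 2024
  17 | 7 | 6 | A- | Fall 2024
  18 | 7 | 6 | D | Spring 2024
SELECT p.name FROM courses p LEFT JOIN enrollments c ON c.course_id = p.id WHERE c.id IS NULL

Execution result:
(no rows)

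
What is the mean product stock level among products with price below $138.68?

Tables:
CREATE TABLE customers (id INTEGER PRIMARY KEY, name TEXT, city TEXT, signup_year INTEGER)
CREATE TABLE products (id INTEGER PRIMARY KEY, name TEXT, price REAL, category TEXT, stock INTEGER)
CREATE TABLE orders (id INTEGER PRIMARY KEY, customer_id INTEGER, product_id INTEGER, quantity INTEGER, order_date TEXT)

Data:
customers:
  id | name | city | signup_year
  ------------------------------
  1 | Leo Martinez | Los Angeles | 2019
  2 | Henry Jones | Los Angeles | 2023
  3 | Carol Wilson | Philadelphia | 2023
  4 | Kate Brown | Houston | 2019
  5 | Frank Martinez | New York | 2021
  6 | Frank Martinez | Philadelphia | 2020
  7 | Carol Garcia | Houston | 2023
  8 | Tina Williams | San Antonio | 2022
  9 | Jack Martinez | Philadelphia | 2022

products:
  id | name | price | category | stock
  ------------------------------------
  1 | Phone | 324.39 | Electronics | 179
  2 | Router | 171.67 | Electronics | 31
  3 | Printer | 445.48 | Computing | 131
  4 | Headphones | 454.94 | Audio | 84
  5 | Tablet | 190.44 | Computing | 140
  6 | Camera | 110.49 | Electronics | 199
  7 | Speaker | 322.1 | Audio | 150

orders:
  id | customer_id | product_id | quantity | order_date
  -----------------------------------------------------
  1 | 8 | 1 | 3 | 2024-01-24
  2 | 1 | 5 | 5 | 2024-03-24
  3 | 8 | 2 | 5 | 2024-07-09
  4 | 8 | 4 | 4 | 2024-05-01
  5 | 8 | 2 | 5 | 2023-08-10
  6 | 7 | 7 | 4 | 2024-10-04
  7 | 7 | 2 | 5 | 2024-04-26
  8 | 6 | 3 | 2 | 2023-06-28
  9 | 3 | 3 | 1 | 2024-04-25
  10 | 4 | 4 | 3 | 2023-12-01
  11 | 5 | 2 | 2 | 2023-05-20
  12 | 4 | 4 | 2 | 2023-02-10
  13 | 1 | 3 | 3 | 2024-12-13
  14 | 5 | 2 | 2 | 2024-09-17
SELECT AVG(stock) FROM products WHERE price < 138.68

Execution result:
199.00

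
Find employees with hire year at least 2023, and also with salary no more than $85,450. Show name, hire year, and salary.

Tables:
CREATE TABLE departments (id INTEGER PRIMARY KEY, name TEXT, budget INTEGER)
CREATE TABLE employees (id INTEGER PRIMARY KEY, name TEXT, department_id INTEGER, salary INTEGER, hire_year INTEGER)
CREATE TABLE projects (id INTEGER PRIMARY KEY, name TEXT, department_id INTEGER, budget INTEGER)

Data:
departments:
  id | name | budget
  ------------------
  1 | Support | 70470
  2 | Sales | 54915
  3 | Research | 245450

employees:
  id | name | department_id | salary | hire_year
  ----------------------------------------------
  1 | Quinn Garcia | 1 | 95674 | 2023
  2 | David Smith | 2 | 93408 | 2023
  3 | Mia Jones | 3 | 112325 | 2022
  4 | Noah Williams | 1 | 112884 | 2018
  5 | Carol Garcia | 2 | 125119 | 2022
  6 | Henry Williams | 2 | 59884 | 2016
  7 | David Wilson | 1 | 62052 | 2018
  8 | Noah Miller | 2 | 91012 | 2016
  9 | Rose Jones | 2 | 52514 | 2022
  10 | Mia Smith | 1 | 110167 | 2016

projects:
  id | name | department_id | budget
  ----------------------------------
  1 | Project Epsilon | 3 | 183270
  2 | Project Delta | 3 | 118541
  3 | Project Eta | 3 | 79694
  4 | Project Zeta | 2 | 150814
SELECT name, hire_year, salary FROM employees WHERE hire_year >= 2023 AND salary <= 85450

Execution result:
(no rows)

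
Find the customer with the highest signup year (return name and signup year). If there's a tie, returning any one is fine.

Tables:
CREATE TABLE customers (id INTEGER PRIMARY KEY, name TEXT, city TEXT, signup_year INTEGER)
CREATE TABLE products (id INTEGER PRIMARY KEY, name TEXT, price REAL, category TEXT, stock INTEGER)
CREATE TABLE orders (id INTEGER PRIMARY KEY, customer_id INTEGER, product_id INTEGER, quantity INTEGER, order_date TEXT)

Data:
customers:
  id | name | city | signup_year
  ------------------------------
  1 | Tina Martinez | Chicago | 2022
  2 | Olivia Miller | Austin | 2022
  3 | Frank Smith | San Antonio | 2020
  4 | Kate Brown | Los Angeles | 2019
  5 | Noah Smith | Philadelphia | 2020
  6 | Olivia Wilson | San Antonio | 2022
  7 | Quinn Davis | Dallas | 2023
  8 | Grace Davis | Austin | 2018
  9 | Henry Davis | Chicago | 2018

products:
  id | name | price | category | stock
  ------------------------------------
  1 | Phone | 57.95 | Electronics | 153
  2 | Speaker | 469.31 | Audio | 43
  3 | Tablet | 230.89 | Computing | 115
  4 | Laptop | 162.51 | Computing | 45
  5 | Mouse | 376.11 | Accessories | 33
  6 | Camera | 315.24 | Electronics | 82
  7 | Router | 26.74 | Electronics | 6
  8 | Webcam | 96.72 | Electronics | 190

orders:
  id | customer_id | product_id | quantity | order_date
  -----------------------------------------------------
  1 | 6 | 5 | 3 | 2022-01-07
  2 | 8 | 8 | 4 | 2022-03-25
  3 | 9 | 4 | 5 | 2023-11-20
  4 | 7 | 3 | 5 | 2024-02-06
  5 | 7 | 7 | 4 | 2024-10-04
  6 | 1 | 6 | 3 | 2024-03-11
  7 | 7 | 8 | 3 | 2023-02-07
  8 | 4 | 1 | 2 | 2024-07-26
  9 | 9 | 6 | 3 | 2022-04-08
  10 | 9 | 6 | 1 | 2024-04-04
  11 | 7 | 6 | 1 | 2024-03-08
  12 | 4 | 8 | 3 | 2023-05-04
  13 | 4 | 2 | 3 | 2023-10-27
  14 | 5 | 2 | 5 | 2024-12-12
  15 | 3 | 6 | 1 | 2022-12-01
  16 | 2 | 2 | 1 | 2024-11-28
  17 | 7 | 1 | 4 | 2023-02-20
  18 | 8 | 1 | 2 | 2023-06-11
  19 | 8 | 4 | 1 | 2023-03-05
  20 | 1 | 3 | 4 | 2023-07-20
SELECT name, signup_year FROM customers ORDER BY signup_year DESC LIMIT 1

Execution result:
name | signup_year
Quinn Davis | 2023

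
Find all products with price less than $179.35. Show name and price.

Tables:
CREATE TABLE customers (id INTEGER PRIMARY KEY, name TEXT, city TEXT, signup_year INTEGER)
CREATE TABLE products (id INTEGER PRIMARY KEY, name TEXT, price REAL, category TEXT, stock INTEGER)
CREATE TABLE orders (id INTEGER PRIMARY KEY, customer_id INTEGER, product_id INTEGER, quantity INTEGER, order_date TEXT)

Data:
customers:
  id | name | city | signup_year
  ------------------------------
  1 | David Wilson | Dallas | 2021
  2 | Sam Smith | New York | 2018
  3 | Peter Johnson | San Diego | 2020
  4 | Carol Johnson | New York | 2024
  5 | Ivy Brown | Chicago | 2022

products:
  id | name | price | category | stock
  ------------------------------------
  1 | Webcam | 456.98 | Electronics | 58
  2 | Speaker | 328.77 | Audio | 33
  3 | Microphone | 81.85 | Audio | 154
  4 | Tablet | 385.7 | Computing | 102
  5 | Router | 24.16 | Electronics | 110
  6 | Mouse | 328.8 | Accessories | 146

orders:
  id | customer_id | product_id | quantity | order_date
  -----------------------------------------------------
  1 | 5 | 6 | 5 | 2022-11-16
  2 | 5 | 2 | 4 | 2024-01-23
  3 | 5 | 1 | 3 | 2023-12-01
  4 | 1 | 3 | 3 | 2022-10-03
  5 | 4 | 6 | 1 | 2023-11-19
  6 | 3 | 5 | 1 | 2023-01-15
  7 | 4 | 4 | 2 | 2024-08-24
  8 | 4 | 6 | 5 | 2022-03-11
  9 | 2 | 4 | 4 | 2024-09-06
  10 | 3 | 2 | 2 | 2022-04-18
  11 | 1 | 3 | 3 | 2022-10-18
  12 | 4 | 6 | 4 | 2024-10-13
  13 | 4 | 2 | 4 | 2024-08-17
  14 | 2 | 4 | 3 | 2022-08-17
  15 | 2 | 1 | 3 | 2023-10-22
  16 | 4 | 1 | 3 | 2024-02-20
SELECT name, price FROM products WHERE price < 179.35

Execution result:
name | price
Microphone | 81.85
Router | 24.16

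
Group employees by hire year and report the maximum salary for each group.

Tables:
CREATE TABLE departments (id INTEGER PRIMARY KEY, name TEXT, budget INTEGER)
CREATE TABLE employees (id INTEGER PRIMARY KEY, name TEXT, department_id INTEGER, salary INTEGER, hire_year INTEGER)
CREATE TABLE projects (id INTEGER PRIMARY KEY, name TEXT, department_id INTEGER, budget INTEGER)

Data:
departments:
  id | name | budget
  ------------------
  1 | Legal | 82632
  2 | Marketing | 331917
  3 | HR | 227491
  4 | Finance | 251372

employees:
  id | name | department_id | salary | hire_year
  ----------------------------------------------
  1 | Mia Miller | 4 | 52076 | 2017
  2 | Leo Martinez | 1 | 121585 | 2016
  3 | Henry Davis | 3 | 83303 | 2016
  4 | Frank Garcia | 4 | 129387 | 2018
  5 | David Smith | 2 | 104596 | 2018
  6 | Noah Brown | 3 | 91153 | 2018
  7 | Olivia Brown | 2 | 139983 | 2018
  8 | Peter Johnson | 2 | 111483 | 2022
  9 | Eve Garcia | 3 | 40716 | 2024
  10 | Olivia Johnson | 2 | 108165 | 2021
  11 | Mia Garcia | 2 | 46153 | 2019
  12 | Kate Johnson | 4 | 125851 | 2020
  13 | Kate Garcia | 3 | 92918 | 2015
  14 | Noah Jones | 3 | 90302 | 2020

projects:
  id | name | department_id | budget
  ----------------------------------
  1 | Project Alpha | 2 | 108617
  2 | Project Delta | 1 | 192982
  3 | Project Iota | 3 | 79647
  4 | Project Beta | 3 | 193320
SELECT hire_year, MAX(salary) AS max_salary FROM employees GROUP BY hire_year

Execution result:
hire_year | max_salary
2015 | 92918
2016 | 121585
2017 | 52076
2018 | 139983
2019 | 46153
2020 | 125851
2021 | 108165
2022 | 111483
2024 | 40716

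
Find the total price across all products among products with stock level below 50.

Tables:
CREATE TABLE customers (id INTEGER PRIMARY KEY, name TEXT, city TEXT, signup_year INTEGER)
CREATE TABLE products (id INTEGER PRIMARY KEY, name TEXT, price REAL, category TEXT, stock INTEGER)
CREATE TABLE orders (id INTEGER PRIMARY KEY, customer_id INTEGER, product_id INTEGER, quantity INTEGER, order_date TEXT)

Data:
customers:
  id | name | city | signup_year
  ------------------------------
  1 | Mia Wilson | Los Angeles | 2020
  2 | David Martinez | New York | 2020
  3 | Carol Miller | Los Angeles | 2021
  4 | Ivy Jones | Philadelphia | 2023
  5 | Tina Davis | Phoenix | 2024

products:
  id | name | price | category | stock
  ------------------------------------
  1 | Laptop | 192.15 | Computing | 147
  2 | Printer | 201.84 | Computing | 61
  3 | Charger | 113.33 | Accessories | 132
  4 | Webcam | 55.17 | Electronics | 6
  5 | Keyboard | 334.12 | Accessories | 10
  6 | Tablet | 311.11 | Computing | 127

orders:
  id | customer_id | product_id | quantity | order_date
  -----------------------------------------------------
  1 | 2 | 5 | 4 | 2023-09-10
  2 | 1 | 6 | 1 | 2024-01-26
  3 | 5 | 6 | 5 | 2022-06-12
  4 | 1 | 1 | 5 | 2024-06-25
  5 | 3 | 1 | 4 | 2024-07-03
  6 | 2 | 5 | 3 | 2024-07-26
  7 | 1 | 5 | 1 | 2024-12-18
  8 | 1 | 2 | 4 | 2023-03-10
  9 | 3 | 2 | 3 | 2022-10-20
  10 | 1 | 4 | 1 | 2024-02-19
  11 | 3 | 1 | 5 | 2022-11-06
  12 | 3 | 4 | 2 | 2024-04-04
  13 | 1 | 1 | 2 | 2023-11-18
SELECT SUM(price) FROM products WHERE stock < 50

Execution result:
389.29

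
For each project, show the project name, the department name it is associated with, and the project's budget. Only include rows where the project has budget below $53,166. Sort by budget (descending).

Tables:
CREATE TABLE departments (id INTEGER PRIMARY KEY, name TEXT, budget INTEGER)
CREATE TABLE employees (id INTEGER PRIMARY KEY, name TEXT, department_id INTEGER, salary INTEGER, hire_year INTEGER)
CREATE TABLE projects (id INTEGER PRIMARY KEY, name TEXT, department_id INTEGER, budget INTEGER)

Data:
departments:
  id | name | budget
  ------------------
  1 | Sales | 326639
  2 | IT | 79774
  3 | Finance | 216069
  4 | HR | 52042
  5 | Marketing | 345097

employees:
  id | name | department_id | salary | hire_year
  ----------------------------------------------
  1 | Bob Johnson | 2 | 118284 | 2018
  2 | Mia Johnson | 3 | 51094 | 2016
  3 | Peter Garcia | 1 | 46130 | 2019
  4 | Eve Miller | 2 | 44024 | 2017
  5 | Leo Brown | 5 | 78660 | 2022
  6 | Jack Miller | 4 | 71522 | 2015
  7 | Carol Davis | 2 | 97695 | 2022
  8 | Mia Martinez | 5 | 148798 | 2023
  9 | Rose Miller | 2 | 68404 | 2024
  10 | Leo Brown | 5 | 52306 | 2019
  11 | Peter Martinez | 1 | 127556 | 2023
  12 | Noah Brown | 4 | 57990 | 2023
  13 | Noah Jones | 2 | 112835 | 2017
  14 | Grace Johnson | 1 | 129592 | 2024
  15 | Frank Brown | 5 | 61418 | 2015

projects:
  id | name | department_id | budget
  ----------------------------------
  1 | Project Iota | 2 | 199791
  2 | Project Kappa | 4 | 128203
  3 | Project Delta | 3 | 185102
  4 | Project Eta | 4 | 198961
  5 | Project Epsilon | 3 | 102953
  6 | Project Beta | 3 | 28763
SELECT c.name, p.name AS department, c.budget FROM projects c JOIN departments p ON c.department_id = p.id WHERE c.budget < 53166 ORDER BY c.budget DESC

Execution result:
name | department | budget
Project Beta | Finance | 28763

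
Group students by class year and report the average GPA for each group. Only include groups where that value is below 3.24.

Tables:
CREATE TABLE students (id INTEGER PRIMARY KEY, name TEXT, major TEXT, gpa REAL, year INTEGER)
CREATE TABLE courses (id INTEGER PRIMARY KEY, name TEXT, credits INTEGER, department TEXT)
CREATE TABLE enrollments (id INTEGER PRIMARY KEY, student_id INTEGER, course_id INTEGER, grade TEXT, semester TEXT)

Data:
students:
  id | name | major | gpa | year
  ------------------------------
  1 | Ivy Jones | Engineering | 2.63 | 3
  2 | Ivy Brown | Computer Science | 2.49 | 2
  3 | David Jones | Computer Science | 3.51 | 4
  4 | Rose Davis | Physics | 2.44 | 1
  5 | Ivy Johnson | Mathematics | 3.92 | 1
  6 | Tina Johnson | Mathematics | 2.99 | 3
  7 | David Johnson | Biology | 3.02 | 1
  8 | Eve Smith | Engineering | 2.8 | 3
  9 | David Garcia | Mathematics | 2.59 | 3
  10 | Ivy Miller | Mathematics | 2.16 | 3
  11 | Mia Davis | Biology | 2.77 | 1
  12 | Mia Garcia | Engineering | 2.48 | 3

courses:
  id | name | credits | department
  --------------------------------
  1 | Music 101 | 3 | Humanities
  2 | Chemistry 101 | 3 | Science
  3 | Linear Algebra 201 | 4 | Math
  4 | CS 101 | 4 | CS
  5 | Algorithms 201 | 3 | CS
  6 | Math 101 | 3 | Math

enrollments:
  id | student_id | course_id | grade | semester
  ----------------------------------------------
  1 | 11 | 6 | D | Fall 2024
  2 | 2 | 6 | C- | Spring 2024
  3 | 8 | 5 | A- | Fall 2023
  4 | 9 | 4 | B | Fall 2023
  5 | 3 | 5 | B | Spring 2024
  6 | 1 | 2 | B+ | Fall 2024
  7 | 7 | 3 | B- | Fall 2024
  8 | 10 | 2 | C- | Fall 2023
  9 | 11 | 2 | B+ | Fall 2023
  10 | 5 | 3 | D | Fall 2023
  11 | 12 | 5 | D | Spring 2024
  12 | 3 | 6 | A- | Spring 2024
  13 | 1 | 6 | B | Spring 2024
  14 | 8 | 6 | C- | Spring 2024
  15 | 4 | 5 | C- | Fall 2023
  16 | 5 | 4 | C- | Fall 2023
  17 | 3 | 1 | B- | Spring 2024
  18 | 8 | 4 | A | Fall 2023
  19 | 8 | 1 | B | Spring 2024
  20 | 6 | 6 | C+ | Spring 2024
SELECT year, AVG(gpa) AS avg_gpa FROM students GROUP BY year HAVING AVG(gpa) < 3.24

Execution result:
year | avg_gpa
1 | 3.04
2 | 2.49
3 | 2.61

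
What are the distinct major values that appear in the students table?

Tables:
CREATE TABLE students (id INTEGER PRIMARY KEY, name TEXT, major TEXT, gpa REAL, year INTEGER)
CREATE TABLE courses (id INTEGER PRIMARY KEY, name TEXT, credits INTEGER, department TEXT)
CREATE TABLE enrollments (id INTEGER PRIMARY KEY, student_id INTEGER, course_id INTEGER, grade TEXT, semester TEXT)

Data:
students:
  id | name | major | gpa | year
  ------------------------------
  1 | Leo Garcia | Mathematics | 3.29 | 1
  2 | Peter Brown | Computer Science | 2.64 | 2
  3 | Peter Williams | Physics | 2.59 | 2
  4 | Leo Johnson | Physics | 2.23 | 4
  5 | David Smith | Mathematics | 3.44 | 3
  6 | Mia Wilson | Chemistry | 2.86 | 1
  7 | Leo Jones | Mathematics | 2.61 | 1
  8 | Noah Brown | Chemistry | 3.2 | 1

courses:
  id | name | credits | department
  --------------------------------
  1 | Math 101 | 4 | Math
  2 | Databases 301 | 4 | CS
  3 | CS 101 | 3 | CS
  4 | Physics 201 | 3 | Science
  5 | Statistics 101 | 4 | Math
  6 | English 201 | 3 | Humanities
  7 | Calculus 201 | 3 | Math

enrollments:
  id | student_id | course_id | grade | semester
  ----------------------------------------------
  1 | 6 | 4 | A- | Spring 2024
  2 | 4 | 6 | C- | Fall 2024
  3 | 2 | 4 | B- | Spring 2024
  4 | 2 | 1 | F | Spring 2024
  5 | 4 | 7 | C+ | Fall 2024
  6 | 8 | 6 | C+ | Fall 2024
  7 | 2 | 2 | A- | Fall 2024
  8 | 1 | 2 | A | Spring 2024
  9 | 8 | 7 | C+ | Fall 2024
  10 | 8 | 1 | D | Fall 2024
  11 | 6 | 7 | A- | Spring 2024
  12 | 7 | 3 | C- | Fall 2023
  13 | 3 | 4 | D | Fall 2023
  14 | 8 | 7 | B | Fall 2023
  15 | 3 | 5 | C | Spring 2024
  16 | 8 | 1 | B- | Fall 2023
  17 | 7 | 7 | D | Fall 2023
SELECT DISTINCT major FROM students

Execution result:
major
Mathematics
Computer Science
Physics
Chemistry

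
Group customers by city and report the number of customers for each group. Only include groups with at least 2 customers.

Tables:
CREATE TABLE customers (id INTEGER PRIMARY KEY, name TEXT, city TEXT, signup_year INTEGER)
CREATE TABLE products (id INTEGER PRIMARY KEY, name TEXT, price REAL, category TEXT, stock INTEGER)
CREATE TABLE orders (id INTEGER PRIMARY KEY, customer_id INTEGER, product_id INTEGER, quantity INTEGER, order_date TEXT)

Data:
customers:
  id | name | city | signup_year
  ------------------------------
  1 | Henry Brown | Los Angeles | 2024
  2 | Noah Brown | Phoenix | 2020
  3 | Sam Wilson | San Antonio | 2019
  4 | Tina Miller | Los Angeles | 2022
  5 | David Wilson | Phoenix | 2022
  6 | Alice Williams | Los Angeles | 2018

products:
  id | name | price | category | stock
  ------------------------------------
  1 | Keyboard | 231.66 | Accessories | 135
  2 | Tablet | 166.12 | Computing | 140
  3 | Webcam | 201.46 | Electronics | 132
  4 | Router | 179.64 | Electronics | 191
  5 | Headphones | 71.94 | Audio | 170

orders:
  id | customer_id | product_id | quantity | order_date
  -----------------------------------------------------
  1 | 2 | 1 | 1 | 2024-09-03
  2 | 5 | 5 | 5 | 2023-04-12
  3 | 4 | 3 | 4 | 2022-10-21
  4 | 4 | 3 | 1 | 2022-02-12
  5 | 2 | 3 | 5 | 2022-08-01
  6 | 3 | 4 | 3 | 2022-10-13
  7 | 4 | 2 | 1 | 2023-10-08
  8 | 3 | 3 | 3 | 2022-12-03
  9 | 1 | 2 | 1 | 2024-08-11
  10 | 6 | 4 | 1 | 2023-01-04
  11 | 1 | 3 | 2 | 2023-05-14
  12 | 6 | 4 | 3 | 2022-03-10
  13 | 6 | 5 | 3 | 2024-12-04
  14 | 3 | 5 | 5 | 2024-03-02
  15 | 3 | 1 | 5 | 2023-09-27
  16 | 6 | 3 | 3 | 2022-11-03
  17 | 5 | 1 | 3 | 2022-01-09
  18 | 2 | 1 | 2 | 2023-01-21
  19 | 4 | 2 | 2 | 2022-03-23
SELECT city, COUNT(*) AS n FROM customers GROUP BY city HAVING COUNT(*) >= 2

Execution result:
city | n
Los Angeles | 3
Phoenix | 2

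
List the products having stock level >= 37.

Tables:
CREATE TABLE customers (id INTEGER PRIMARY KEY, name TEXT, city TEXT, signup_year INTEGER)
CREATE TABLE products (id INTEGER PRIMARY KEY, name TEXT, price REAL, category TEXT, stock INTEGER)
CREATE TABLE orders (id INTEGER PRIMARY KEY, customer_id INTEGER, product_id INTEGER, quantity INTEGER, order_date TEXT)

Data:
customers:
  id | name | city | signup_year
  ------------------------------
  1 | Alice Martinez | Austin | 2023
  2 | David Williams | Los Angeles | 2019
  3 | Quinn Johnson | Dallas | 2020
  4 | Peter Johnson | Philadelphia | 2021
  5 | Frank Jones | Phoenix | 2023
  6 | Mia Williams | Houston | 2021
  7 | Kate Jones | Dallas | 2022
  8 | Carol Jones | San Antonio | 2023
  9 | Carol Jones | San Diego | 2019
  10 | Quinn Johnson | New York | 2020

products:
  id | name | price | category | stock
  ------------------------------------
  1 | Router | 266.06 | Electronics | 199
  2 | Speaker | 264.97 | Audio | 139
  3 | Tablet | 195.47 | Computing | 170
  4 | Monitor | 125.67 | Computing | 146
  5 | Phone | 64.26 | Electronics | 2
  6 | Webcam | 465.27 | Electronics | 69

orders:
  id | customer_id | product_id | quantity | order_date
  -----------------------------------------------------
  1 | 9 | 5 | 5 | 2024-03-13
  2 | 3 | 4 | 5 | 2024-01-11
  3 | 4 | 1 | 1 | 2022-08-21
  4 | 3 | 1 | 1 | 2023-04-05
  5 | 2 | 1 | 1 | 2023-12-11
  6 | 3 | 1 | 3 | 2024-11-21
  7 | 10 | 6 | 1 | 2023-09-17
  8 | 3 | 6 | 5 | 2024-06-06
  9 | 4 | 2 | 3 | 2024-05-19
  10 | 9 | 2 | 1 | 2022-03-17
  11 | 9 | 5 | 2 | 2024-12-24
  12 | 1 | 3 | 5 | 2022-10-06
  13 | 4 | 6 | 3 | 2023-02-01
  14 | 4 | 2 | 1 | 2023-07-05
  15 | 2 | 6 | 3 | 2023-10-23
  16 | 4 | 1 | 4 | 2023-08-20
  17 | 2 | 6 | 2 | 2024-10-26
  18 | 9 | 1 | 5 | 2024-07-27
SELECT name, stock FROM products WHERE stock >= 37

Execution result:
name | stock
Router | 199
Speaker | 139
Tablet | 170
Monitor | 146
Webcam | 69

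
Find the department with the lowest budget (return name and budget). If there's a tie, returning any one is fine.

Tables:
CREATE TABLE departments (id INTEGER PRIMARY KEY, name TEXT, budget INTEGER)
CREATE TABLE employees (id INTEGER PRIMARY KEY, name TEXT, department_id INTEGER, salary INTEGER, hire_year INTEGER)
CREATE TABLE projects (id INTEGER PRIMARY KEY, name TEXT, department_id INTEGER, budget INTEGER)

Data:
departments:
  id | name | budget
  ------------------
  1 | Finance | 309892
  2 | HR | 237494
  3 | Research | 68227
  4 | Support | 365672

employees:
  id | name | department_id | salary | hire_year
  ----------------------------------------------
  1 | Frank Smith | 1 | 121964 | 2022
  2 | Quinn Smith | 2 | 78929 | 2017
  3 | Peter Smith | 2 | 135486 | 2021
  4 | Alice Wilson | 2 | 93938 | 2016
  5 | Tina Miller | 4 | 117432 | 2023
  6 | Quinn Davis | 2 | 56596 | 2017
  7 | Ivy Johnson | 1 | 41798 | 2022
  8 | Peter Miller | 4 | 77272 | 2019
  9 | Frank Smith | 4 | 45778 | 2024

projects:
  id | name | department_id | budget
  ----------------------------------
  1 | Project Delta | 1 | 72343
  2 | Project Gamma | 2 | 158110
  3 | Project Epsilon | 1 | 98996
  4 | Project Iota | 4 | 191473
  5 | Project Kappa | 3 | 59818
SELECT name, budget FROM departments ORDER BY budget ASC LIMIT 1

Execution result:
name | budget
Research | 68227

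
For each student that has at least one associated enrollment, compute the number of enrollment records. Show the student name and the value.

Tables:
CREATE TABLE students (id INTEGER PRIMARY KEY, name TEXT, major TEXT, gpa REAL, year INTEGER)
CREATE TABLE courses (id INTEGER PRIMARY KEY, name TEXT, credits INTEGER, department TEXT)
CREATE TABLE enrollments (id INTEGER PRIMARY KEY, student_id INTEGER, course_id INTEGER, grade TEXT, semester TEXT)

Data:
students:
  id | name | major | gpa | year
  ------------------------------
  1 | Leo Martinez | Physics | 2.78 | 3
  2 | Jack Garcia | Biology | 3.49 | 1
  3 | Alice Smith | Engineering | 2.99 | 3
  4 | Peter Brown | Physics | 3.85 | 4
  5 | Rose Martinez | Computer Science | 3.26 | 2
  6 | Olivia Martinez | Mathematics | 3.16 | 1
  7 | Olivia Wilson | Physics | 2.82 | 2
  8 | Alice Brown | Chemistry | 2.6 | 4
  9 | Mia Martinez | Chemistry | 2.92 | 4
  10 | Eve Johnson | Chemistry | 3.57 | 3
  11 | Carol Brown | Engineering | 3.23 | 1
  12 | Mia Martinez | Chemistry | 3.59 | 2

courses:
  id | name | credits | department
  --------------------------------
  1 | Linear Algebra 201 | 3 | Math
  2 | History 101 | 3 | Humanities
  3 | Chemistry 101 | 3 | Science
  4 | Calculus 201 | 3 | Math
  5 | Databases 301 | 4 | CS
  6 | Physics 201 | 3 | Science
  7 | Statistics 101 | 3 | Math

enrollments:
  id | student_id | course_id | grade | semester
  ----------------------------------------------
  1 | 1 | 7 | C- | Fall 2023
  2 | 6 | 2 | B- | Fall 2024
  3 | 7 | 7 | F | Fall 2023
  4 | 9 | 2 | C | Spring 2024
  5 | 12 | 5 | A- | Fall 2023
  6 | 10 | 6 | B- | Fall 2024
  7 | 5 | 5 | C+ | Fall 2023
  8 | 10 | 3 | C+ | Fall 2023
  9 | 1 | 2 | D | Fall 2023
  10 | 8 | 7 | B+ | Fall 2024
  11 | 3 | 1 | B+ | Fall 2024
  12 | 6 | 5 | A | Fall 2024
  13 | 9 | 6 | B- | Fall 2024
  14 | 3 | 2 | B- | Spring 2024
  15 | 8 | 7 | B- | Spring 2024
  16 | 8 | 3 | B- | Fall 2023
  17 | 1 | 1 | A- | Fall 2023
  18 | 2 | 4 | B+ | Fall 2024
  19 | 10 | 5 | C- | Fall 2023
SELECT p.name, COUNT(*) AS n FROM enrollments c JOIN students p ON c.student_id = p.id GROUP BY p.id, p.name

Execution result:
name | n
Leo Martinez | 3
Jack Garcia | 1
Alice Smith | 2
Rose Martinez | 1
Olivia Martinez | 2
Olivia Wilson | 1
Alice Brown | 3
Mia Martinez | 2
Eve Johnson | 3
Mia Martinez | 1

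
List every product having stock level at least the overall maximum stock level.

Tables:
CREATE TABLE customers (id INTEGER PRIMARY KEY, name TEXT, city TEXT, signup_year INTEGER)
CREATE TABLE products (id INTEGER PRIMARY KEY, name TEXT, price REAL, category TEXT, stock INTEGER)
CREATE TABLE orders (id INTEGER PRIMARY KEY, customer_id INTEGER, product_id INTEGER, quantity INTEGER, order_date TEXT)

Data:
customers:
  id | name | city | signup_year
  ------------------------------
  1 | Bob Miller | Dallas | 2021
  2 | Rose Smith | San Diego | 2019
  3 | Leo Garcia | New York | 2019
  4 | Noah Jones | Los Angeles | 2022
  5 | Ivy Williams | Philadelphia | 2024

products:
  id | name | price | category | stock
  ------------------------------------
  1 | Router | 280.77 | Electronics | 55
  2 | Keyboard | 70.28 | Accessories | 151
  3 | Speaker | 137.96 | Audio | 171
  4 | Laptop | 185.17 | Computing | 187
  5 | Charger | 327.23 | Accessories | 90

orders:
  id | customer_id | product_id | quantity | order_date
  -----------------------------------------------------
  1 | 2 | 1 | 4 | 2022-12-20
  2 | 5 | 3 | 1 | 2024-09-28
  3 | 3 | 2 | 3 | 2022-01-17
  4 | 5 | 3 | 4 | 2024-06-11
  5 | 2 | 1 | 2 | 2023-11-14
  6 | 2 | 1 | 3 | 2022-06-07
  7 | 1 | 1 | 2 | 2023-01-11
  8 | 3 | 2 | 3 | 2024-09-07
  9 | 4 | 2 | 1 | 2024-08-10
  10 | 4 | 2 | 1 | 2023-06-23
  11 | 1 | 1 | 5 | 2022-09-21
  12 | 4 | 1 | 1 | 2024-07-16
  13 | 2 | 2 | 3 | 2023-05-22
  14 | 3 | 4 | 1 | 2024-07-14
SELECT name, stock FROM products WHERE stock >= (SELECT MAX(stock) FROM products)

Execution result:
name | stock
Laptop | 187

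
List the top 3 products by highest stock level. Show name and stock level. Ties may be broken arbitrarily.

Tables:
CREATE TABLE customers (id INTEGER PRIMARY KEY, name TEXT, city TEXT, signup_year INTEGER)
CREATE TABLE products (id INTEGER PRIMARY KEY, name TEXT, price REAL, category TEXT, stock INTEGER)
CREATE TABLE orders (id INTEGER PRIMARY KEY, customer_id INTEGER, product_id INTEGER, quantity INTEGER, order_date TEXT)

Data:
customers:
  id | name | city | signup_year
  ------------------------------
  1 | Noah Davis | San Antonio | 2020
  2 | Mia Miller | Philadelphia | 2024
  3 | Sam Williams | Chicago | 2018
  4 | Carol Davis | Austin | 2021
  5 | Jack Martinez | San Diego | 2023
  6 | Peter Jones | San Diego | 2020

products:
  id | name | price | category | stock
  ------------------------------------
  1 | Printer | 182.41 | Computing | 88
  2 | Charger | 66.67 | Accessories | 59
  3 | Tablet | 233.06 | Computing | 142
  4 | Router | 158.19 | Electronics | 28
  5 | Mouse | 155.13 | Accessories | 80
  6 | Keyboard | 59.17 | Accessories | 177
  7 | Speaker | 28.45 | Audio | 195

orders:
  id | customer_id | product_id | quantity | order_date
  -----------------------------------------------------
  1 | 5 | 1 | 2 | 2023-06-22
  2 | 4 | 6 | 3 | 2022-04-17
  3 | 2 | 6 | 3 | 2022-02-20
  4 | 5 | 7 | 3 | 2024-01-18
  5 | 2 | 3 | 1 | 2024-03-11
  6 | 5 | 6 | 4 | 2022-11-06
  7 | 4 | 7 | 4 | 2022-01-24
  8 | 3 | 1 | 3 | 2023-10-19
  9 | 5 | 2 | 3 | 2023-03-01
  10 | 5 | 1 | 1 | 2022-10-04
SELECT name, stock FROM products ORDER BY stock DESC LIMIT 3

Execution result:
name | stock
Speaker | 195
Keyboard | 177
Tablet | 142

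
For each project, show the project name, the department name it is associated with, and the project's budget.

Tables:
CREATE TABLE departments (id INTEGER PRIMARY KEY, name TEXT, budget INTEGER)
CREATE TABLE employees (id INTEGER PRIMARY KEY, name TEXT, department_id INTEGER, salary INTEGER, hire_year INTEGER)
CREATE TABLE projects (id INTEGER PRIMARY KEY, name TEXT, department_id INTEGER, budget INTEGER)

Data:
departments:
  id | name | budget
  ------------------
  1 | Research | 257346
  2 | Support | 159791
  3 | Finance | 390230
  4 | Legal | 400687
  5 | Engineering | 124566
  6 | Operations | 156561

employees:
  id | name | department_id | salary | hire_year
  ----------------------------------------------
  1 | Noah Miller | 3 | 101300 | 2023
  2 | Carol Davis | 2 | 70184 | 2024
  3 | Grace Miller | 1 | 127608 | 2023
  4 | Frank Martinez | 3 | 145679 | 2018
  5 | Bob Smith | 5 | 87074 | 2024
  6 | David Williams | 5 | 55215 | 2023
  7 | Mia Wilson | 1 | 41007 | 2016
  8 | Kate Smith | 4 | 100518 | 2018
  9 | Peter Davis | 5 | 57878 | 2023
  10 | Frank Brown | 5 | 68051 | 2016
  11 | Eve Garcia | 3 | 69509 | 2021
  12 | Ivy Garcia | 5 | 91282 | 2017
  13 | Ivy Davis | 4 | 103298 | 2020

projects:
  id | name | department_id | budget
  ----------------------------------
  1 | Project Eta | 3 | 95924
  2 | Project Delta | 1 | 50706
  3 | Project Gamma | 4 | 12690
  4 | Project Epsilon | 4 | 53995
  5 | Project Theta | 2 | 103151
SELECT c.name, p.name AS department, c.budget FROM projects c JOIN departments p ON c.department_id = p.id

Execution result:
name | department | budget
Project Eta | Finance | 95924
Project Delta | Research | 50706
Project Gamma | Legal | 12690
Project Epsilon | Legal | 53995
Project Theta | Support | 103151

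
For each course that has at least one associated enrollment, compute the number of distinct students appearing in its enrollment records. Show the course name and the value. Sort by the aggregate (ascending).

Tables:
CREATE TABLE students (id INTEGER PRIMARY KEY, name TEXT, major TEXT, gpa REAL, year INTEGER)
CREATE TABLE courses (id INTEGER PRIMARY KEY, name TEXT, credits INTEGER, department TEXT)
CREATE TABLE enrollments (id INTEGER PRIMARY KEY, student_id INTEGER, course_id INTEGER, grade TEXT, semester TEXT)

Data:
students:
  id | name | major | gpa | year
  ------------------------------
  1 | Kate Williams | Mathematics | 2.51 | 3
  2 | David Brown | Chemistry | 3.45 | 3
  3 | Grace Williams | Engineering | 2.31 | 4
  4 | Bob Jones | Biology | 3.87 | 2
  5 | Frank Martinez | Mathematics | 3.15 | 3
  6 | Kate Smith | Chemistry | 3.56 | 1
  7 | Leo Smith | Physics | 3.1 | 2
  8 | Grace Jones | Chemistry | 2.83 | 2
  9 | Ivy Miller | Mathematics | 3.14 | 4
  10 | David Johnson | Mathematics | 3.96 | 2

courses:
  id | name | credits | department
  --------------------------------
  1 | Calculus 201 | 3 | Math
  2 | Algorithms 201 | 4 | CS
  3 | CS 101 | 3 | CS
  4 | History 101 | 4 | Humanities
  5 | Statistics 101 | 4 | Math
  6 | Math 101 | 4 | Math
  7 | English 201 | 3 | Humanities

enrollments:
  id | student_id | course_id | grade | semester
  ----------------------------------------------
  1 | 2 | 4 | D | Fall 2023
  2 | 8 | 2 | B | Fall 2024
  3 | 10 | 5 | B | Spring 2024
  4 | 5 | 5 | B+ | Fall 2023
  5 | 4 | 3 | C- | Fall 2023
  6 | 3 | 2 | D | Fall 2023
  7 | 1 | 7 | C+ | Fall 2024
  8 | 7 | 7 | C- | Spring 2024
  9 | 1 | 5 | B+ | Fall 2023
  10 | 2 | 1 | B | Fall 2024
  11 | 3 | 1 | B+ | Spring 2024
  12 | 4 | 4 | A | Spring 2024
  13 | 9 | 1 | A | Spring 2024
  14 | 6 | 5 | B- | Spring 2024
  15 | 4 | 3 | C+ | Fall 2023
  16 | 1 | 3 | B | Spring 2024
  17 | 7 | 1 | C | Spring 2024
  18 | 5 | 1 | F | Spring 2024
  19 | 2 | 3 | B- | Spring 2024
SELECT p.name, COUNT(DISTINCT c.student_id) AS distinct_student_count FROM enrollments c JOIN courses p ON c.course_id = p.id GROUP BY p.id, p.name ORDER BY distinct_student_count ASC

Execution result:
name | distinct_student_count
Algorithms 201 | 2
History 101 | 2
English 201 | 2
CS 101 | 3
Statistics 101 | 4
Calculus 201 | 5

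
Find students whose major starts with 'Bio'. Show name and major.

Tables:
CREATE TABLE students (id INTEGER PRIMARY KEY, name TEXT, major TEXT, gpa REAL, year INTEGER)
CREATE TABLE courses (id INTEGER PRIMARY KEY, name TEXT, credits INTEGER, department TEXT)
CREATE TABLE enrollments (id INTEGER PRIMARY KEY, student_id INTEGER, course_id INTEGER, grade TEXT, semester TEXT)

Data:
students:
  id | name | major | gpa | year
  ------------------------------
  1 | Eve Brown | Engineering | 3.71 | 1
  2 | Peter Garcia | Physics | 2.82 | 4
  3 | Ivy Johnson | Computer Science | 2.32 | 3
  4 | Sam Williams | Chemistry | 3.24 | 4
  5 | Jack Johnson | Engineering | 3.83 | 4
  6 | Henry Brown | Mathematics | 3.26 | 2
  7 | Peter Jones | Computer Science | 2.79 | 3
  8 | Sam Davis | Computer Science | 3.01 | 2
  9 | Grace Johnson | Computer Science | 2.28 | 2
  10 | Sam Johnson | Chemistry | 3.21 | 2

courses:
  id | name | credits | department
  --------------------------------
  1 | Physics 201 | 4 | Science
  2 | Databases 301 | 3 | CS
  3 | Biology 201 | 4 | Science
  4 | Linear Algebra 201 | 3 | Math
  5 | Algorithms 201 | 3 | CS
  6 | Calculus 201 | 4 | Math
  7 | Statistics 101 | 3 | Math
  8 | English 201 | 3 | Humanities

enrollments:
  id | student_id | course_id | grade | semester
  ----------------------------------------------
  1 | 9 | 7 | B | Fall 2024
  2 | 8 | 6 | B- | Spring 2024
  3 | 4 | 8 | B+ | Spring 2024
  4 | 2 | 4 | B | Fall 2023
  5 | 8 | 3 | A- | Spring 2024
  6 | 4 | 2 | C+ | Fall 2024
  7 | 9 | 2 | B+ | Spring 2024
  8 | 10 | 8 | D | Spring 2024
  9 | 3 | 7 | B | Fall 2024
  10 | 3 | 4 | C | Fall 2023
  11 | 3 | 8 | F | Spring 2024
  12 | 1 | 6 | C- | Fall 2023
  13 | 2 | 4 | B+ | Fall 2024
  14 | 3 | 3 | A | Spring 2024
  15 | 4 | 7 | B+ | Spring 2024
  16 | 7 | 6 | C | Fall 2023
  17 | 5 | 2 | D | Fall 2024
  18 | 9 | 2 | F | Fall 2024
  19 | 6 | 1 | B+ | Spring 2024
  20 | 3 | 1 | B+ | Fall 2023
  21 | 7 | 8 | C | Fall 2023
SELECT name, major FROM students WHERE major LIKE 'Bio%'

Execution result:
(no rows)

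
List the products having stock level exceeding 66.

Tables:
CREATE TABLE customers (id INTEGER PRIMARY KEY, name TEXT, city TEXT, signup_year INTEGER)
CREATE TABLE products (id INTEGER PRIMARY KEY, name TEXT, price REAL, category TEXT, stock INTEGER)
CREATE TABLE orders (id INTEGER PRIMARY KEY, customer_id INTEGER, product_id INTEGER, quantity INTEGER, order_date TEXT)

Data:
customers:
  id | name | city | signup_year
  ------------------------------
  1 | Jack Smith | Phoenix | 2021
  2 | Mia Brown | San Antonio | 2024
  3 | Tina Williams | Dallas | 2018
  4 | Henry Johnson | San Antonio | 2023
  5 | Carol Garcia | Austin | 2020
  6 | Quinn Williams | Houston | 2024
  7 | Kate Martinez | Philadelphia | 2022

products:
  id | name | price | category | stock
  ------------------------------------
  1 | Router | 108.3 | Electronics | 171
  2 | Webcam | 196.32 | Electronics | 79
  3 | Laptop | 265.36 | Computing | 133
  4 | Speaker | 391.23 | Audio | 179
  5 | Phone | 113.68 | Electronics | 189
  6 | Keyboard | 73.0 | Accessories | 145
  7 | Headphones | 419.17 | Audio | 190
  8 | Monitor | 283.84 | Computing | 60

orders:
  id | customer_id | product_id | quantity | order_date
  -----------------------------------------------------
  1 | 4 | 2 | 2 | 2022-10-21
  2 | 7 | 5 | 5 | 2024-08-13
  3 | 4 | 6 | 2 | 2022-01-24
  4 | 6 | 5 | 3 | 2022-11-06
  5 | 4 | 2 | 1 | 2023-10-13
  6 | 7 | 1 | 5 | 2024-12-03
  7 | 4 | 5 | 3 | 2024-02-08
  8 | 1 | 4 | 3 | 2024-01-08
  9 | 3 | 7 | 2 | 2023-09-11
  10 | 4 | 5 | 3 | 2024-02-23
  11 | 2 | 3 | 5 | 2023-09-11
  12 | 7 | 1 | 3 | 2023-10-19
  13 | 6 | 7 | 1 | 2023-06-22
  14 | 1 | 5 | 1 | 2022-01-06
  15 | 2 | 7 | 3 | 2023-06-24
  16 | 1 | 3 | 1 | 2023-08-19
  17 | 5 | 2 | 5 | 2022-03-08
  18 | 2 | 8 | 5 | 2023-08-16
SELECT name, stock FROM products WHERE stock > 66

Execution result:
name | stock
Router | 171
Webcam | 79
Laptop | 133
Speaker | 179
Phone | 189
Keyboard | 145
Headphones | 190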